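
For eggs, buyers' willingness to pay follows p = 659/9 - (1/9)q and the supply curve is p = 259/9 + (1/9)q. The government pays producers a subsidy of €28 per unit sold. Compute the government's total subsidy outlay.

Pre-subsidy: 659/9 - (1/9)q = 259/9 + (1/9)q gives q* = 200 and p* = 51.
With the subsidy, sellers receive ps = pb + 28 for each unit, where pb is the price buyers pay.
On the curves, pb = 659/9 - (1/9)q and ps = 259/9 + (1/9)q; the wedge ps − pb = 28 gives 259/9 + (1/9)q − (659/9 - (1/9)q) = 28, so q' = 326.
Then pb = 659/9 − (1/9)·326 = 37 and ps = 259/9 + (1/9)·326 = 65.
Government outlay = subsidy × quantity = 28 × 326 = 9128.

Government cost = €9128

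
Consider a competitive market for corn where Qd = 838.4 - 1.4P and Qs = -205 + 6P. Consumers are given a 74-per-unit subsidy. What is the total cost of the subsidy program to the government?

Government cost = 53650

Pre-subsidy: 838.4 - 1.4P = -205 + 6P gives P* = 141, Q* = 641.
With the rebate, buyers effectively pay Pb = Ps − 74, where Ps is the price sellers receive.
Demand in terms of Ps becomes Qd = 838.4 − 1.4(Ps − 74) = 942 - 1.4Ps. Setting this equal to supply: 942 - 1.4Ps = -205 + 6Ps, so Ps = 155.
Buyers pay Pb = 155 − 74 = 81; Q' = -205 + 6·155 = 725.
Government outlay = subsidy × quantity = 74 × 725 = 53650.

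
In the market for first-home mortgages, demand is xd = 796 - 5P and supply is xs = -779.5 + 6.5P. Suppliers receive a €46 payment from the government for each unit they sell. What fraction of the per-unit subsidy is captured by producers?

Pre-subsidy: 796 - 5P = -779.5 + 6.5P gives P* = 137, x* = 111.
With the subsidy, sellers receive Ps = Pb + 46 for each unit, where Pb is the price buyers pay.
Supply in terms of Pb becomes xs = -779.5 + 6.5(Pb + 46) = -480.5 + 6.5Pb. Setting this equal to demand: 796 - 5Pb = -480.5 + 6.5Pb, so Pb = 111.
Sellers receive Ps = 111 + 46 = 157; x' = 796 − 5·111 = 241.
Buyers' price falls by P* − Pb = 137 − 111 = 26; sellers' price rises by Ps − P* = 157 − 137 = 20.
So producers capture 20/46 = 10/23 of each unit of subsidy.

Producer share = 10/23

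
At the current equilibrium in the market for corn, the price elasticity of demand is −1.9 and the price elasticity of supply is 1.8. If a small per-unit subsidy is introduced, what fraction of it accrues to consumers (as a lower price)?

Consumer share = 18/37

For a small subsidy around the equilibrium, the benefit split depends on the relative slopes, which at a point are proportional to the elasticities.
Buyer share = εs/(εs + |εd|) = 1.8/(1.8 + 1.9) = 18/37; seller share = |εd|/(εs + |εd|) = 19/37.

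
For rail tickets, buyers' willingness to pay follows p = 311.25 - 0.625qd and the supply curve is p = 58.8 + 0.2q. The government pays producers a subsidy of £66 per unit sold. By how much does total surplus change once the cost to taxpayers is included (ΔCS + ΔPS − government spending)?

Net change in total surplus = -£2640

Pre-subsidy: 311.25 - 0.625q = 58.8 + 0.2q gives q* = 306 and p* = 120.
With the subsidy, sellers receive ps = pb + 66 for each unit, where pb is the price buyers pay.
On the curves, pb = 311.25 - 0.625q and ps = 58.8 + 0.2q; the wedge ps − pb = 66 gives 58.8 + 0.2q − (311.25 - 0.625q) = 66, so q' = 386.
Then pb = 311.25 − 0.625·386 = 70 and ps = 58.8 + 0.2·386 = 136.
ΔCS = ½(306 + 386)(120 − 70) = 17300; ΔPS = ½(306 + 386)(136 − 120) = 5536.
Government spending = 66 × 386 = 25476.
Net change = 17300 + 5536 − 25476 = -2640. The loss equals the DWL triangle ½·66·80.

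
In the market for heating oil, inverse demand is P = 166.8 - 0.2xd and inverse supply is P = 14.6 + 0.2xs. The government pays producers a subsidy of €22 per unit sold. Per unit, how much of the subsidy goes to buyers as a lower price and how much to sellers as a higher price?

Buyers gain €11 per unit; sellers gain €11 per unit

Pre-subsidy: 166.8 - 0.2x = 14.6 + 0.2x gives x* = 380.5 and P* = 90.7.
With the subsidy, sellers receive Ps = Pb + 22 for each unit, where Pb is the price buyers pay.
On the curves, Pb = 166.8 - 0.2x and Ps = 14.6 + 0.2x; the wedge Ps − Pb = 22 gives 14.6 + 0.2x − (166.8 - 0.2x) = 22, so x' = 435.5.
Then Pb = 166.8 − 0.2·435.5 = 79.7 and Ps = 14.6 + 0.2·435.5 = 101.7.
Buyers' price falls by P* − Pb = 90.7 − 79.7 = 11; sellers' price rises by Ps − P* = 101.7 − 90.7 = 11.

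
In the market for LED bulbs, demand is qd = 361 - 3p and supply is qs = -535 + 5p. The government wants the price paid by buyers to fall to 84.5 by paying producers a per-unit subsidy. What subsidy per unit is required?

At a buyer price of 84.5, quantity demanded is 361 − 3·84.5 = 107.5.
Sellers supply 107.5 only when they receive ps with -535 + 5·ps = 107.5, i.e. ps = 128.5.
s = ps − pb = 128.5 − 84.5 = 44.

Required subsidy s = 44 per unit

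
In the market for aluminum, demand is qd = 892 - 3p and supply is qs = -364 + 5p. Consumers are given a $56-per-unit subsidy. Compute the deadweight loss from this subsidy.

Pre-subsidy: 892 - 3p = -364 + 5p gives p* = 157, q* = 421.
With the rebate, buyers effectively pay pb = ps − 56, where ps is the price sellers receive.
Demand in terms of ps becomes qd = 892 − 3(ps − 56) = 1060 - 3ps. Setting this equal to supply: 1060 - 3ps = -364 + 5ps, so ps = 178.
Buyers pay pb = 178 − 56 = 122; q' = -364 + 5·178 = 526.
The subsidy expands output by 526 − 421 = 105 past the efficient level; on those units the gap between marginal cost and willingness to pay runs from 0 up to 56.
DWL = ½ × 56 × 105 = 2940.

Deadweight loss = $2940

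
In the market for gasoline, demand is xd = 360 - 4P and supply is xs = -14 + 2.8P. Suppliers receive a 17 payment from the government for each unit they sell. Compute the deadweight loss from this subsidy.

Pre-subsidy: 360 - 4P = -14 + 2.8P gives P* = 55, x* = 140.
With the subsidy, sellers receive Ps = Pb + 17 for each unit, where Pb is the price buyers pay.
Supply in terms of Pb becomes xs = -14 + 2.8(Pb + 17) = 33.6 + 2.8Pb. Setting this equal to demand: 360 - 4Pb = 33.6 + 2.8Pb, so Pb = 48.
Sellers receive Ps = 48 + 17 = 65; x' = 360 − 4·48 = 168.
The subsidy expands output by 168 − 140 = 28 past the efficient level; on those units the gap between marginal cost and willingness to pay runs from 0 up to 17.
DWL = ½ × 17 × 28 = 238.

Deadweight loss = 238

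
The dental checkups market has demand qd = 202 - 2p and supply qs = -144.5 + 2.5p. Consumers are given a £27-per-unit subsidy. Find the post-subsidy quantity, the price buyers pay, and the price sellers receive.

Pre-subsidy: 202 - 2p = -144.5 + 2.5p gives p* = 77, q* = 48.
With the rebate, buyers effectively pay pb = ps − 27, where ps is the price sellers receive.
Demand in terms of ps becomes qd = 202 − 2(ps − 27) = 256 - 2ps. Setting this equal to supply: 256 - 2ps = -144.5 + 2.5ps, so ps = 89.
Buyers pay pb = 89 − 27 = 62; q' = -144.5 + 2.5·89 = 78.

q' = 78; buyers pay £62; sellers receive £89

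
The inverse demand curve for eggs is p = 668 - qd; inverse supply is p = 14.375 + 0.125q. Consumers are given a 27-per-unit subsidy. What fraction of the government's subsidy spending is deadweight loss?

Pre-subsidy: 668 - q = 14.375 + 0.125q gives q* = 581 and p* = 87.
With the rebate, buyers effectively pay pb = ps − 27, where ps is the price sellers receive.
On the curves, pb = 668 - q and ps = 14.375 + 0.125q; the wedge ps − pb = 27 gives 14.375 + 0.125q − (668 - q) = 27, so q' = 605.
Then pb = 668 − 1·605 = 63 and ps = 14.375 + 0.125·605 = 90.
ΔCS = ½(581 + 605)(87 − 63) = 14232; ΔPS = ½(581 + 605)(90 − 87) = 1779.
Government spending = 27 × 605 = 16335.
DWL = ½ × 27 × (605 − 581) = 324; fraction = 324 / 16335 = 12/605.

DWL / government spending = 12/605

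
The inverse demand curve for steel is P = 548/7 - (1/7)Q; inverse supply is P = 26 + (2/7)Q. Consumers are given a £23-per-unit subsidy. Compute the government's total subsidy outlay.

Government cost = 12121/3

Pre-subsidy: 548/7 - (1/7)Q = 26 + (2/7)Q gives Q* = 122 and P* = 426/7.
With the rebate, buyers effectively pay Pb = Ps − 23, where Ps is the price sellers receive.
On the curves, Pb = 548/7 - (1/7)Q and Ps = 26 + (2/7)Q; the wedge Ps − Pb = 23 gives 26 + (2/7)Q − (548/7 - (1/7)Q) = 23, so Q' = 527/3.
Then Pb = 548/7 − (1/7)·(527/3) = 1117/21 and Ps = 26 + (2/7)·(527/3) = 1600/21.
Government outlay = subsidy × quantity = 23 × 527/3 = 12121/3.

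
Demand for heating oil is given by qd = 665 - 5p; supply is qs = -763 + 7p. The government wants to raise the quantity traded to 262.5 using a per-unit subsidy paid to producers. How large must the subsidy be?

Required subsidy s = 66 per unit

At q = 262.5, invert demand for the buyer price: pb = (665 − 262.5)/5 = 80.5; invert supply for the seller price: ps = (262.5 − (-763))/7 = 146.5.
The subsidy must fill the gap: s = ps − pb = 146.5 − 80.5 = 66.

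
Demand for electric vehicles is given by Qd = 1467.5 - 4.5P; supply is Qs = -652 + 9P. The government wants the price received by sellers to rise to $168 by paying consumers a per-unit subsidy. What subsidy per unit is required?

At a seller price of 168, quantity supplied is -652 + 9·168 = 860.
Buyers absorb 860 only when they pay Pb with 1467.5 − 4.5·Pb = 860, i.e. Pb = 135.
s = Ps − Pb = 168 − 135 = 33.

Required subsidy s = $33 per unit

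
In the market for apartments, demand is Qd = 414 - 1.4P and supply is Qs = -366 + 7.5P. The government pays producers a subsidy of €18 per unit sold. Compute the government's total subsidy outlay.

Government cost = 500688/89

Pre-subsidy: 414 - 1.4P = -366 + 7.5P gives P* = 7800/89, Q* = 25926/89.
With the subsidy, sellers receive Ps = Pb + 18 for each unit, where Pb is the price buyers pay.
Supply in terms of Pb becomes Qs = -366 + 7.5(Pb + 18) = -231 + 7.5Pb. Setting this equal to demand: 414 - 1.4Pb = -231 + 7.5Pb, so Pb = 6450/89.
Sellers receive Ps = 6450/89 + 18 = 8052/89; Q' = 414 − 1.4·(6450/89) = 27816/89.
Government outlay = subsidy × quantity = 18 × 27816/89 = 500688/89.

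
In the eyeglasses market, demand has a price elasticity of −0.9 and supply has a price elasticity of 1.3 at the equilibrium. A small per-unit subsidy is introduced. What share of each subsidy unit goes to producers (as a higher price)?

Producer share = 9/22

For a small subsidy around the equilibrium, the benefit split depends on the relative slopes, which at a point are proportional to the elasticities.
Buyer share = εs/(εs + |εd|) = 1.3/(1.3 + 0.9) = 13/22; seller share = |εd|/(εs + |εd|) = 9/22.
So producers capture 9/22 of the subsidy.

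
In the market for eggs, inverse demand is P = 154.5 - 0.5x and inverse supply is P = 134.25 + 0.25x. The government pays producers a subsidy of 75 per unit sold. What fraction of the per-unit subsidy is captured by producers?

Producer share = 1/3

Pre-subsidy: 154.5 - 0.5x = 134.25 + 0.25x gives x* = 27 and P* = 141.
With the subsidy, sellers receive Ps = Pb + 75 for each unit, where Pb is the price buyers pay.
On the curves, Pb = 154.5 - 0.5x and Ps = 134.25 + 0.25x; the wedge Ps − Pb = 75 gives 134.25 + 0.25x − (154.5 - 0.5x) = 75, so x' = 127.
Then Pb = 154.5 − 0.5·127 = 91 and Ps = 134.25 + 0.25·127 = 166.
Buyers' price falls by P* − Pb = 141 − 91 = 50; sellers' price rises by Ps − P* = 166 − 141 = 25.
So producers capture 25/75 = 1/3 of each unit of subsidy.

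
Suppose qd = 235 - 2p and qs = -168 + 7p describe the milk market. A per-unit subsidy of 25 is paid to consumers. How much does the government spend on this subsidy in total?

Government cost = 13825/3

Pre-subsidy: 235 - 2p = -168 + 7p gives p* = 403/9, q* = 1309/9.
With the rebate, buyers effectively pay pb = ps − 25, where ps is the price sellers receive.
Demand in terms of ps becomes qd = 235 − 2(ps − 25) = 285 - 2ps. Setting this equal to supply: 285 - 2ps = -168 + 7ps, so ps = 151/3.
Buyers pay pb = 151/3 − 25 = 76/3; q' = -168 + 7·(151/3) = 553/3.
Government outlay = subsidy × quantity = 25 × 553/3 = 13825/3.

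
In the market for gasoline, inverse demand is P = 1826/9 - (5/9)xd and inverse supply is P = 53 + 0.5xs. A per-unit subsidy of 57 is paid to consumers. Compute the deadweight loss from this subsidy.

Pre-subsidy: 1826/9 - (5/9)x = 53 + 0.5x gives x* = 142 and P* = 124.
With the rebate, buyers effectively pay Pb = Ps − 57, where Ps is the price sellers receive.
On the curves, Pb = 1826/9 - (5/9)x and Ps = 53 + 0.5x; the wedge Ps − Pb = 57 gives 53 + 0.5x − (1826/9 - (5/9)x) = 57, so x' = 196.
Then Pb = 1826/9 − (5/9)·196 = 94 and Ps = 53 + 0.5·196 = 151.
The subsidy expands output by 196 − 142 = 54 past the efficient level; on those units the gap between marginal cost and willingness to pay runs from 0 up to 57.
DWL = ½ × 57 × 54 = 1539.

Deadweight loss = 1539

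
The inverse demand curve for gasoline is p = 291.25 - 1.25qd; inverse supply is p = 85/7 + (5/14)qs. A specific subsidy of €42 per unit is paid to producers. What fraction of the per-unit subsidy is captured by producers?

Pre-subsidy: 291.25 - 1.25q = 85/7 + (5/14)q gives q* = 521/3 and p* = 445/6.
With the subsidy, sellers receive ps = pb + 42 for each unit, where pb is the price buyers pay.
On the curves, pb = 291.25 - 1.25q and ps = 85/7 + (5/14)q; the wedge ps − pb = 42 gives 85/7 + (5/14)q − (291.25 - 1.25q) = 42, so q' = 199.8.
Then pb = 291.25 − 1.25·199.8 = 41.5 and ps = 85/7 + (5/14)·199.8 = 83.5.
Buyers' price falls by p* − pb = 445/6 − 41.5 = 98/3; sellers' price rises by ps − p* = 83.5 − 445/6 = 28/3.
So producers capture (28/3)/42 = 2/9 of each unit of subsidy.

Producer share = 2/9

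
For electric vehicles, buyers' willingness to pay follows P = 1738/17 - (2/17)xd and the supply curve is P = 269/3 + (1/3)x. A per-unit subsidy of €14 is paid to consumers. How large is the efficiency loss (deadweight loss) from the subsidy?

Deadweight loss = 4998/23

Pre-subsidy: 1738/17 - (2/17)x = 269/3 + (1/3)x gives x* = 641/23 and P* = 2276/23.
With the rebate, buyers effectively pay Pb = Ps − 14, where Ps is the price sellers receive.
On the curves, Pb = 1738/17 - (2/17)x and Ps = 269/3 + (1/3)x; the wedge Ps − Pb = 14 gives 269/3 + (1/3)x − (1738/17 - (2/17)x) = 14, so x' = 1355/23.
Then Pb = 1738/17 − (2/17)·(1355/23) = 2192/23 and Ps = 269/3 + (1/3)·(1355/23) = 2514/23.
The subsidy expands output by 1355/23 − 641/23 = 714/23 past the efficient level; on those units the gap between marginal cost and willingness to pay runs from 0 up to 14.
DWL = ½ × 14 × 714/23 = 4998/23.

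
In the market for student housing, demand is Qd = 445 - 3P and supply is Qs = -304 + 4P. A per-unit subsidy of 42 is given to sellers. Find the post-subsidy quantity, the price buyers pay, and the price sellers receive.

Pre-subsidy: 445 - 3P = -304 + 4P gives P* = 107, Q* = 124.
With the subsidy, sellers receive Ps = Pb + 42 for each unit, where Pb is the price buyers pay.
Supply in terms of Pb becomes Qs = -304 + 4(Pb + 42) = -136 + 4Pb. Setting this equal to demand: 445 - 3Pb = -136 + 4Pb, so Pb = 83.
Sellers receive Ps = 83 + 42 = 125; Q' = 445 − 3·83 = 196.

Q' = 196; buyers pay 83; sellers receive 125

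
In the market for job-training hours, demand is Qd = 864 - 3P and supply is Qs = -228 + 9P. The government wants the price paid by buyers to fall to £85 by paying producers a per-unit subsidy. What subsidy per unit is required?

At a buyer price of 85, quantity demanded is 864 − 3·85 = 609.
Sellers supply 609 only when they receive Ps with -228 + 9·Ps = 609, i.e. Ps = 93.
s = Ps − Pb = 93 − 85 = 8.

Required subsidy s = £8 per unit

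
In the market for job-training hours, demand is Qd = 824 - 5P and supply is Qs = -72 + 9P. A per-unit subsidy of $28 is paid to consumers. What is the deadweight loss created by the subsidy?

Pre-subsidy: 824 - 5P = -72 + 9P gives P* = 64, Q* = 504.
With the rebate, buyers effectively pay Pb = Ps − 28, where Ps is the price sellers receive.
Demand in terms of Ps becomes Qd = 824 − 5(Ps − 28) = 964 - 5Ps. Setting this equal to supply: 964 - 5Ps = -72 + 9Ps, so Ps = 74.
Buyers pay Pb = 74 − 28 = 46; Q' = -72 + 9·74 = 594.
The subsidy expands output by 594 − 504 = 90 past the efficient level; on those units the gap between marginal cost and willingness to pay runs from 0 up to 28.
DWL = ½ × 28 × 90 = 1260.

Deadweight loss = $1260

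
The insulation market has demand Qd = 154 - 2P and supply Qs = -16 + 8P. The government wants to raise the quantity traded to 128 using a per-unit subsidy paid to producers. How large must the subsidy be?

At Q = 128, invert demand for the buyer price: Pb = (154 − 128)/2 = 13; invert supply for the seller price: Ps = (128 − (-16))/8 = 18.
The subsidy must fill the gap: s = Ps − Pb = 18 − 13 = 5.

Required subsidy s = 5 per unit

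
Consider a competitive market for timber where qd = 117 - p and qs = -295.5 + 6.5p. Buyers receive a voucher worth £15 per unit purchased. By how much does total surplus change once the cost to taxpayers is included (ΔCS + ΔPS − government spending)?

Pre-subsidy: 117 - p = -295.5 + 6.5p gives p* = 55, q* = 62.
With the rebate, buyers effectively pay pb = ps − 15, where ps is the price sellers receive.
Demand in terms of ps becomes qd = 117 − 1(ps − 15) = 132 - ps. Setting this equal to supply: 132 - ps = -295.5 + 6.5ps, so ps = 57.
Buyers pay pb = 57 − 15 = 42; q' = -295.5 + 6.5·57 = 75.
ΔCS = ½(62 + 75)(55 − 42) = 890.5; ΔPS = ½(62 + 75)(57 − 55) = 137.
Government spending = 15 × 75 = 1125.
Net change = 890.5 + 137 − 1125 = -97.5. The loss equals the DWL triangle ½·15·13.

Net change in total surplus = -£97.5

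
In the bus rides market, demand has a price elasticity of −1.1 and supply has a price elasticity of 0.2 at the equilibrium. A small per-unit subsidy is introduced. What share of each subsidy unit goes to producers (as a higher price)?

For a small subsidy around the equilibrium, the benefit split depends on the relative slopes, which at a point are proportional to the elasticities.
Buyer share = εs/(εs + |εd|) = 0.2/(0.2 + 1.1) = 2/13; seller share = |εd|/(εs + |εd|) = 11/13.
So producers capture 11/13 of the subsidy.

Producer share = 11/13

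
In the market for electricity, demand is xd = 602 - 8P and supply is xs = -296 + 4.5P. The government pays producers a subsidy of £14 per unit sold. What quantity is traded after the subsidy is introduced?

x' = 67.6

Pre-subsidy: 602 - 8P = -296 + 4.5P gives P* = 71.84, x* = 27.28.
With the subsidy, sellers receive Ps = Pb + 14 for each unit, where Pb is the price buyers pay.
Supply in terms of Pb becomes xs = -296 + 4.5(Pb + 14) = -233 + 4.5Pb. Setting this equal to demand: 602 - 8Pb = -233 + 4.5Pb, so Pb = 66.8.
Sellers receive Ps = 66.8 + 14 = 80.8; x' = 602 − 8·66.8 = 67.6.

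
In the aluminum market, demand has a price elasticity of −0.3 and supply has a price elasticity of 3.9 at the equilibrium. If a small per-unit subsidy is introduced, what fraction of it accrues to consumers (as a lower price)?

For a small subsidy around the equilibrium, the benefit split depends on the relative slopes, which at a point are proportional to the elasticities.
Buyer share = εs/(εs + |εd|) = 3.9/(3.9 + 0.3) = 13/14; seller share = |εd|/(εs + |εd|) = 1/14.

Consumer share = 13/14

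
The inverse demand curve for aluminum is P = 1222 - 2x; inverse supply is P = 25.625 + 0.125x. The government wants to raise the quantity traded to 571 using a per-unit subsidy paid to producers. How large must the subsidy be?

Required subsidy s = 17 per unit

At x = 571, from the demand curve buyers pay Pb = 1222 − 2·571 = 80; from the supply curve sellers need Ps = 25.625 + 0.125·571 = 97.
The subsidy must fill the gap: s = Ps − Pb = 97 − 80 = 17.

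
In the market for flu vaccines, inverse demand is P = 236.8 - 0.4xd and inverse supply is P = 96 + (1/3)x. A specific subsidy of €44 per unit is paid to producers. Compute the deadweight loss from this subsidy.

Deadweight loss = €1320

Pre-subsidy: 236.8 - 0.4x = 96 + (1/3)x gives x* = 192 and P* = 160.
With the subsidy, sellers receive Ps = Pb + 44 for each unit, where Pb is the price buyers pay.
On the curves, Pb = 236.8 - 0.4x and Ps = 96 + (1/3)x; the wedge Ps − Pb = 44 gives 96 + (1/3)x − (236.8 - 0.4x) = 44, so x' = 252.
Then Pb = 236.8 − 0.4·252 = 136 and Ps = 96 + (1/3)·252 = 180.
The subsidy expands output by 252 − 192 = 60 past the efficient level; on those units the gap between marginal cost and willingness to pay runs from 0 up to 44.
DWL = ½ × 44 × 60 = 1320.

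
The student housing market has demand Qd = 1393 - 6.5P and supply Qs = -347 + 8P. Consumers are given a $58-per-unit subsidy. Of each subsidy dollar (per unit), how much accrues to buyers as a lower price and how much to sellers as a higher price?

Pre-subsidy: 1393 - 6.5P = -347 + 8P gives P* = 120, Q* = 613.
With the rebate, buyers effectively pay Pb = Ps − 58, where Ps is the price sellers receive.
Demand in terms of Ps becomes Qd = 1393 − 6.5(Ps − 58) = 1770 - 6.5Ps. Setting this equal to supply: 1770 - 6.5Ps = -347 + 8Ps, so Ps = 146.
Buyers pay Pb = 146 − 58 = 88; Q' = -347 + 8·146 = 821.
Buyers' price falls by P* − Pb = 120 − 88 = 32; sellers' price rises by Ps − P* = 146 − 120 = 26.

Buyers gain $32 per unit; sellers gain $26 per unit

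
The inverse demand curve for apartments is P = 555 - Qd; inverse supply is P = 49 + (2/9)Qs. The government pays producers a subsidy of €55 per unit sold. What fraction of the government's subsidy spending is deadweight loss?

DWL / government spending = 5/102

Pre-subsidy: 555 - Q = 49 + (2/9)Q gives Q* = 414 and P* = 141.
With the subsidy, sellers receive Ps = Pb + 55 for each unit, where Pb is the price buyers pay.
On the curves, Pb = 555 - Q and Ps = 49 + (2/9)Q; the wedge Ps − Pb = 55 gives 49 + (2/9)Q − (555 - Q) = 55, so Q' = 459.
Then Pb = 555 − 1·459 = 96 and Ps = 49 + (2/9)·459 = 151.
ΔCS = ½(414 + 459)(141 − 96) = 19642.5; ΔPS = ½(414 + 459)(151 − 141) = 4365.
Government spending = 55 × 459 = 25245.
DWL = ½ × 55 × (459 − 414) = 1237.5; fraction = 1237.5 / 25245 = 5/102.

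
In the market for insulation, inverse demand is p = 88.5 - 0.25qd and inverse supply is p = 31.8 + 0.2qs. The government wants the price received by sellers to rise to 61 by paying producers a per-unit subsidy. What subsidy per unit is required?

At a seller price of 61, quantity supplied is -159 + 5·61 = 146.
Buyers absorb 146 only when they pay pb = 88.5 − 0.25·146 = 52.
s = ps − pb = 61 − 52 = 9.

Required subsidy s = 9 per unit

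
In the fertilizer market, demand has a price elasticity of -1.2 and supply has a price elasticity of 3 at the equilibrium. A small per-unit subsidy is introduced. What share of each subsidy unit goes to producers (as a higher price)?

Producer share = 2/7

For a small subsidy around the equilibrium, the benefit split depends on the relative slopes, which at a point are proportional to the elasticities.
Buyer share = εs/(εs + |εd|) = 3/(3 + 1.2) = 5/7; seller share = |εd|/(εs + |εd|) = 2/7.
So producers capture 2/7 of the subsidy.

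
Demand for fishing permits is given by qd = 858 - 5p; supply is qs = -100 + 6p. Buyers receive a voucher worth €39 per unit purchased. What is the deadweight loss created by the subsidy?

Pre-subsidy: 858 - 5p = -100 + 6p gives p* = 958/11, q* = 4648/11.
With the rebate, buyers effectively pay pb = ps − 39, where ps is the price sellers receive.
Demand in terms of ps becomes qd = 858 − 5(ps − 39) = 1053 - 5ps. Setting this equal to supply: 1053 - 5ps = -100 + 6ps, so ps = 1153/11.
Buyers pay pb = 1153/11 − 39 = 724/11; q' = -100 + 6·(1153/11) = 5818/11.
The subsidy expands output by 5818/11 − 4648/11 = 1170/11 past the efficient level; on those units the gap between marginal cost and willingness to pay runs from 0 up to 39.
DWL = ½ × 39 × 1170/11 = 22815/11.

Deadweight loss = 22815/11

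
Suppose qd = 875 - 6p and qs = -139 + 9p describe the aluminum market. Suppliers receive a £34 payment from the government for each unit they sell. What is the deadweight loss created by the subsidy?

Deadweight loss = £2080.8

Pre-subsidy: 875 - 6p = -139 + 9p gives p* = 67.6, q* = 469.4.
With the subsidy, sellers receive ps = pb + 34 for each unit, where pb is the price buyers pay.
Supply in terms of pb becomes qs = -139 + 9(pb + 34) = 167 + 9pb. Setting this equal to demand: 875 - 6pb = 167 + 9pb, so pb = 47.2.
Sellers receive ps = 47.2 + 34 = 81.2; q' = 875 − 6·47.2 = 591.8.
The subsidy expands output by 591.8 − 469.4 = 122.4 past the efficient level; on those units the gap between marginal cost and willingness to pay runs from 0 up to 34.
DWL = ½ × 34 × 122.4 = 2080.8.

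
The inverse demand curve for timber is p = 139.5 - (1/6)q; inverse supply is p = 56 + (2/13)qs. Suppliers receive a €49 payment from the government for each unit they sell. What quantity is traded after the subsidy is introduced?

Pre-subsidy: 139.5 - (1/6)q = 56 + (2/13)q gives q* = 260.52 and p* = 96.08.
With the subsidy, sellers receive ps = pb + 49 for each unit, where pb is the price buyers pay.
On the curves, pb = 139.5 - (1/6)q and ps = 56 + (2/13)q; the wedge ps − pb = 49 gives 56 + (2/13)q − (139.5 - (1/6)q) = 49, so q' = 413.4.
Then pb = 139.5 − (1/6)·413.4 = 70.6 and ps = 56 + (2/13)·413.4 = 119.6.

q' = 413.4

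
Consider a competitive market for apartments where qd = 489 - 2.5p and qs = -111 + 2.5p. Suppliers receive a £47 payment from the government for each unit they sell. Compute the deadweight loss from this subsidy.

Pre-subsidy: 489 - 2.5p = -111 + 2.5p gives p* = 120, q* = 189.
With the subsidy, sellers receive ps = pb + 47 for each unit, where pb is the price buyers pay.
Supply in terms of pb becomes qs = -111 + 2.5(pb + 47) = 6.5 + 2.5pb. Setting this equal to demand: 489 - 2.5pb = 6.5 + 2.5pb, so pb = 96.5.
Sellers receive ps = 96.5 + 47 = 143.5; q' = 489 − 2.5·96.5 = 247.75.
The subsidy expands output by 247.75 − 189 = 58.75 past the efficient level; on those units the gap between marginal cost and willingness to pay runs from 0 up to 47.
DWL = ½ × 47 × 58.75 = 1380.625.

Deadweight loss = £1380.625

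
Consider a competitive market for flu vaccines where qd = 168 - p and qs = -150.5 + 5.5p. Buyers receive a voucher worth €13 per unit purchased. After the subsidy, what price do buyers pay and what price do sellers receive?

Buyers pay €38; sellers receive €51

Pre-subsidy: 168 - p = -150.5 + 5.5p gives p* = 49, q* = 119.
With the rebate, buyers effectively pay pb = ps − 13, where ps is the price sellers receive.
Demand in terms of ps becomes qd = 168 − 1(ps − 13) = 181 - ps. Setting this equal to supply: 181 - ps = -150.5 + 5.5ps, so ps = 51.
Buyers pay pb = 51 − 13 = 38; q' = -150.5 + 5.5·51 = 130.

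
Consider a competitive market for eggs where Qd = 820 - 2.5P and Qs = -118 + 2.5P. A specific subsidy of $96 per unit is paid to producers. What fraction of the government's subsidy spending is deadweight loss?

Pre-subsidy: 820 - 2.5P = -118 + 2.5P gives P* = 187.6, Q* = 351.
With the subsidy, sellers receive Ps = Pb + 96 for each unit, where Pb is the price buyers pay.
Supply in terms of Pb becomes Qs = -118 + 2.5(Pb + 96) = 122 + 2.5Pb. Setting this equal to demand: 820 - 2.5Pb = 122 + 2.5Pb, so Pb = 139.6.
Sellers receive Ps = 139.6 + 96 = 235.6; Q' = 820 − 2.5·139.6 = 471.
ΔCS = ½(351 + 471)(187.6 − 139.6) = 19728; ΔPS = ½(351 + 471)(235.6 − 187.6) = 19728.
Government spending = 96 × 471 = 45216.
DWL = ½ × 96 × (471 − 351) = 5760; fraction = 5760 / 45216 = 20/157.

DWL / government spending = 20/157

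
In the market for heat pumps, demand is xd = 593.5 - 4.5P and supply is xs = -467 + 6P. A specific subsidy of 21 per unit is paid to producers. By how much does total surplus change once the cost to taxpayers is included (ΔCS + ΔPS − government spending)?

Pre-subsidy: 593.5 - 4.5P = -467 + 6P gives P* = 101, x* = 139.
With the subsidy, sellers receive Ps = Pb + 21 for each unit, where Pb is the price buyers pay.
Supply in terms of Pb becomes xs = -467 + 6(Pb + 21) = -341 + 6Pb. Setting this equal to demand: 593.5 - 4.5Pb = -341 + 6Pb, so Pb = 89.
Sellers receive Ps = 89 + 21 = 110; x' = 593.5 − 4.5·89 = 193.
ΔCS = ½(139 + 193)(101 − 89) = 1992; ΔPS = ½(139 + 193)(110 − 101) = 1494.
Government spending = 21 × 193 = 4053.
Net change = 1992 + 1494 − 4053 = -567. The loss equals the DWL triangle ½·21·54.

Net change in total surplus = -567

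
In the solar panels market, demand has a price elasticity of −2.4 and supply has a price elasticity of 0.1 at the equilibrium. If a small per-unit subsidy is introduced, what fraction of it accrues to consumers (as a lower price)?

Consumer share = 0.04

For a small subsidy around the equilibrium, the benefit split depends on the relative slopes, which at a point are proportional to the elasticities.
Buyer share = εs/(εs + |εd|) = 0.1/(0.1 + 2.4) = 0.04; seller share = |εd|/(εs + |εd|) = 0.96.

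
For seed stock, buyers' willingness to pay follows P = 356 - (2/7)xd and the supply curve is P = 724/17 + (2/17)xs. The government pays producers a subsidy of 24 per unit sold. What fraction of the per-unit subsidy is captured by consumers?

Consumer share = 17/24

Pre-subsidy: 356 - (2/7)x = 724/17 + (2/17)x gives x* = 777 and P* = 134.
With the subsidy, sellers receive Ps = Pb + 24 for each unit, where Pb is the price buyers pay.
On the curves, Pb = 356 - (2/7)x and Ps = 724/17 + (2/17)x; the wedge Ps − Pb = 24 gives 724/17 + (2/17)x − (356 - (2/7)x) = 24, so x' = 836.5.
Then Pb = 356 − (2/7)·836.5 = 117 and Ps = 724/17 + (2/17)·836.5 = 141.
Buyers' price falls by P* − Pb = 134 − 117 = 17; sellers' price rises by Ps − P* = 141 − 134 = 7.
So consumers capture 17/24 = 17/24 of each unit of subsidy.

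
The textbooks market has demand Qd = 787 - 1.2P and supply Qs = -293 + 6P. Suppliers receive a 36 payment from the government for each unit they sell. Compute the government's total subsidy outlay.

Pre-subsidy: 787 - 1.2P = -293 + 6P gives P* = 150, Q* = 607.
With the subsidy, sellers receive Ps = Pb + 36 for each unit, where Pb is the price buyers pay.
Supply in terms of Pb becomes Qs = -293 + 6(Pb + 36) = -77 + 6Pb. Setting this equal to demand: 787 - 1.2Pb = -77 + 6Pb, so Pb = 120.
Sellers receive Ps = 120 + 36 = 156; Q' = 787 − 1.2·120 = 643.
Government outlay = subsidy × quantity = 36 × 643 = 23148.

Government cost = 23148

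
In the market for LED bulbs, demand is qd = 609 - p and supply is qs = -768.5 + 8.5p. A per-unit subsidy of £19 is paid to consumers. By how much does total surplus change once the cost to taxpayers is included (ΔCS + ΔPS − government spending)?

Pre-subsidy: 609 - p = -768.5 + 8.5p gives p* = 145, q* = 464.
With the rebate, buyers effectively pay pb = ps − 19, where ps is the price sellers receive.
Demand in terms of ps becomes qd = 609 − 1(ps − 19) = 628 - ps. Setting this equal to supply: 628 - ps = -768.5 + 8.5ps, so ps = 147.
Buyers pay pb = 147 − 19 = 128; q' = -768.5 + 8.5·147 = 481.
ΔCS = ½(464 + 481)(145 − 128) = 8032.5; ΔPS = ½(464 + 481)(147 − 145) = 945.
Government spending = 19 × 481 = 9139.
Net change = 8032.5 + 945 − 9139 = -161.5. The loss equals the DWL triangle ½·19·17.

Net change in total surplus = -£161.5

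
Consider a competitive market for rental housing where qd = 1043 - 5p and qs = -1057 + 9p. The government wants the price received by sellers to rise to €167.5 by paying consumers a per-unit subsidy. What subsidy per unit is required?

Required subsidy s = €49 per unit

At a seller price of 167.5, quantity supplied is -1057 + 9·167.5 = 450.5.
Buyers absorb 450.5 only when they pay pb with 1043 − 5·pb = 450.5, i.e. pb = 118.5.
s = ps − pb = 167.5 − 118.5 = 49.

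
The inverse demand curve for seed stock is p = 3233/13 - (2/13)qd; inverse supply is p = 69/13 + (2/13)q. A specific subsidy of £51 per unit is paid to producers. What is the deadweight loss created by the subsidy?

Deadweight loss = £4226.625

Pre-subsidy: 3233/13 - (2/13)q = 69/13 + (2/13)q gives q* = 791 and p* = 127.
With the subsidy, sellers receive ps = pb + 51 for each unit, where pb is the price buyers pay.
On the curves, pb = 3233/13 - (2/13)q and ps = 69/13 + (2/13)q; the wedge ps − pb = 51 gives 69/13 + (2/13)q − (3233/13 - (2/13)q) = 51, so q' = 956.75.
Then pb = 3233/13 − (2/13)·956.75 = 101.5 and ps = 69/13 + (2/13)·956.75 = 152.5.
The subsidy expands output by 956.75 − 791 = 165.75 past the efficient level; on those units the gap between marginal cost and willingness to pay runs from 0 up to 51.
DWL = ½ × 51 × 165.75 = 4226.625.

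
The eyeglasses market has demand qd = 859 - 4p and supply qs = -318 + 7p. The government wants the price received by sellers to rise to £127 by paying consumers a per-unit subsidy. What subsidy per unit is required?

At a seller price of 127, quantity supplied is -318 + 7·127 = 571.
Buyers absorb 571 only when they pay pb with 859 − 4·pb = 571, i.e. pb = 72.
s = ps − pb = 127 − 72 = 55.

Required subsidy s = £55 per unit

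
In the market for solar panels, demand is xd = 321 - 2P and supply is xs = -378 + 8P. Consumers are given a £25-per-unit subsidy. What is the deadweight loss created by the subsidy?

Deadweight loss = £500

Pre-subsidy: 321 - 2P = -378 + 8P gives P* = 69.9, x* = 181.2.
With the rebate, buyers effectively pay Pb = Ps − 25, where Ps is the price sellers receive.
Demand in terms of Ps becomes xd = 321 − 2(Ps − 25) = 371 - 2Ps. Setting this equal to supply: 371 - 2Ps = -378 + 8Ps, so Ps = 74.9.
Buyers pay Pb = 74.9 − 25 = 49.9; x' = -378 + 8·74.9 = 221.2.
The subsidy expands output by 221.2 − 181.2 = 40 past the efficient level; on those units the gap between marginal cost and willingness to pay runs from 0 up to 25.
DWL = ½ × 25 × 40 = 500.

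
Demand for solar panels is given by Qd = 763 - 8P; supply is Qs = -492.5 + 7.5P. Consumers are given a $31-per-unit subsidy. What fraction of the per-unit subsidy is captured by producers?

Pre-subsidy: 763 - 8P = -492.5 + 7.5P gives P* = 81, Q* = 115.
With the rebate, buyers effectively pay Pb = Ps − 31, where Ps is the price sellers receive.
Demand in terms of Ps becomes Qd = 763 − 8(Ps − 31) = 1011 - 8Ps. Setting this equal to supply: 1011 - 8Ps = -492.5 + 7.5Ps, so Ps = 97.
Buyers pay Pb = 97 − 31 = 66; Q' = -492.5 + 7.5·97 = 235.
Buyers' price falls by P* − Pb = 81 − 66 = 15; sellers' price rises by Ps − P* = 97 − 81 = 16.
So producers capture 16/31 = 16/31 of each unit of subsidy.

Producer share = 16/31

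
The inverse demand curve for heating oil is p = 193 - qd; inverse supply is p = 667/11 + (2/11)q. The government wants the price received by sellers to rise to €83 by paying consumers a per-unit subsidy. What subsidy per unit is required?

Required subsidy s = €13 per unit

At a seller price of 83, quantity supplied is -333.5 + 5.5·83 = 123.
Buyers absorb 123 only when they pay pb = 193 − 1·123 = 70.
s = ps − pb = 83 − 70 = 13.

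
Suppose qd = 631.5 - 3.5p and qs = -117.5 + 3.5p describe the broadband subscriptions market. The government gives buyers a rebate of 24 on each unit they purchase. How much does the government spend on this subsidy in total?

Pre-subsidy: 631.5 - 3.5p = -117.5 + 3.5p gives p* = 107, q* = 257.
With the rebate, buyers effectively pay pb = ps − 24, where ps is the price sellers receive.
Demand in terms of ps becomes qd = 631.5 − 3.5(ps − 24) = 715.5 - 3.5ps. Setting this equal to supply: 715.5 - 3.5ps = -117.5 + 3.5ps, so ps = 119.
Buyers pay pb = 119 − 24 = 95; q' = -117.5 + 3.5·119 = 299.
Government outlay = subsidy × quantity = 24 × 299 = 7176.

Government cost = 7176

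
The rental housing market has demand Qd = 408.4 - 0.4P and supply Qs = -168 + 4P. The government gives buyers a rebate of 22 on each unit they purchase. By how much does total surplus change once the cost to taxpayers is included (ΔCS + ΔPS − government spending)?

Net change in total surplus = -88

Pre-subsidy: 408.4 - 0.4P = -168 + 4P gives P* = 131, Q* = 356.
With the rebate, buyers effectively pay Pb = Ps − 22, where Ps is the price sellers receive.
Demand in terms of Ps becomes Qd = 408.4 − 0.4(Ps − 22) = 417.2 - 0.4Ps. Setting this equal to supply: 417.2 - 0.4Ps = -168 + 4Ps, so Ps = 133.
Buyers pay Pb = 133 − 22 = 111; Q' = -168 + 4·133 = 364.
ΔCS = ½(356 + 364)(131 − 111) = 7200; ΔPS = ½(356 + 364)(133 − 131) = 720.
Government spending = 22 × 364 = 8008.
Net change = 7200 + 720 − 8008 = -88. The loss equals the DWL triangle ½·22·8.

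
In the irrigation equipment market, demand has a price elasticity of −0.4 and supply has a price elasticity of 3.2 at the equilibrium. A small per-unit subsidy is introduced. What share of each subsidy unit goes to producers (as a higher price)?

Producer share = 1/9

For a small subsidy around the equilibrium, the benefit split depends on the relative slopes, which at a point are proportional to the elasticities.
Buyer share = εs/(εs + |εd|) = 3.2/(3.2 + 0.4) = 8/9; seller share = |εd|/(εs + |εd|) = 1/9.
So producers capture 1/9 of the subsidy.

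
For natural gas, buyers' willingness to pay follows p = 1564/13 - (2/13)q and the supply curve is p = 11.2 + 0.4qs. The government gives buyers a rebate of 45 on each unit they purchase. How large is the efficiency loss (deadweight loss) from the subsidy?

Deadweight loss = 1828.125

Pre-subsidy: 1564/13 - (2/13)q = 11.2 + 0.4q gives q* = 197 and p* = 90.
With the rebate, buyers effectively pay pb = ps − 45, where ps is the price sellers receive.
On the curves, pb = 1564/13 - (2/13)q and ps = 11.2 + 0.4q; the wedge ps − pb = 45 gives 11.2 + 0.4q − (1564/13 - (2/13)q) = 45, so q' = 278.25.
Then pb = 1564/13 − (2/13)·278.25 = 77.5 and ps = 11.2 + 0.4·278.25 = 122.5.
The subsidy expands output by 278.25 − 197 = 81.25 past the efficient level; on those units the gap between marginal cost and willingness to pay runs from 0 up to 45.
DWL = ½ × 45 × 81.25 = 1828.125.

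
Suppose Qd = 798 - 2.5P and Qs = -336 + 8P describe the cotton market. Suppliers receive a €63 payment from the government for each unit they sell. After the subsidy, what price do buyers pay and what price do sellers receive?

Buyers pay €60; sellers receive €123

Pre-subsidy: 798 - 2.5P = -336 + 8P gives P* = 108, Q* = 528.
With the subsidy, sellers receive Ps = Pb + 63 for each unit, where Pb is the price buyers pay.
Supply in terms of Pb becomes Qs = -336 + 8(Pb + 63) = 168 + 8Pb. Setting this equal to demand: 798 - 2.5Pb = 168 + 8Pb, so Pb = 60.
Sellers receive Ps = 60 + 63 = 123; Q' = 798 − 2.5·60 = 648.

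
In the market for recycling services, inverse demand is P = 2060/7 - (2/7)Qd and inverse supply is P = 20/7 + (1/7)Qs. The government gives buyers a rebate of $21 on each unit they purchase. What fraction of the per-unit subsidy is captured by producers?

Producer share = 1/3

Pre-subsidy: 2060/7 - (2/7)Q = 20/7 + (1/7)Q gives Q* = 680 and P* = 100.
With the rebate, buyers effectively pay Pb = Ps − 21, where Ps is the price sellers receive.
On the curves, Pb = 2060/7 - (2/7)Q and Ps = 20/7 + (1/7)Q; the wedge Ps − Pb = 21 gives 20/7 + (1/7)Q − (2060/7 - (2/7)Q) = 21, so Q' = 729.
Then Pb = 2060/7 − (2/7)·729 = 86 and Ps = 20/7 + (1/7)·729 = 107.
Buyers' price falls by P* − Pb = 100 − 86 = 14; sellers' price rises by Ps − P* = 107 − 100 = 7.
So producers capture 7/21 = 1/3 of each unit of subsidy.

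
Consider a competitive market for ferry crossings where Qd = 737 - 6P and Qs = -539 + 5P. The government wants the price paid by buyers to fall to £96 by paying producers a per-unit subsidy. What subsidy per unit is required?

Required subsidy s = £44 per unit

At a buyer price of 96, quantity demanded is 737 − 6·96 = 161.
Sellers supply 161 only when they receive Ps with -539 + 5·Ps = 161, i.e. Ps = 140.
s = Ps − Pb = 140 − 96 = 44.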